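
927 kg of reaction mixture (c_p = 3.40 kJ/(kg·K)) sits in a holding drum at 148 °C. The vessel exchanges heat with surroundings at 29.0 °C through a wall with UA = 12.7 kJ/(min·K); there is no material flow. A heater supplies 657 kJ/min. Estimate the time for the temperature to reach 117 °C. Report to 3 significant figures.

Lumped-capacitance energy balance: M c_p dT/dt = UA(T_amb − T) + Q̇.
τ = M c_p/UA = 248.17 min; T_ss = T_amb + Q̇/UA = 29.0 + 657/12.7 = 80.732 °C.
T(t) = T_ss + (T₀ − T_ss)e^(−t/τ); set T = 117:
t = −τ ln[(T − T_ss)/(T₀ − T_ss)] = −248.17 · ln(0.53915) = 153.31 min.

153 min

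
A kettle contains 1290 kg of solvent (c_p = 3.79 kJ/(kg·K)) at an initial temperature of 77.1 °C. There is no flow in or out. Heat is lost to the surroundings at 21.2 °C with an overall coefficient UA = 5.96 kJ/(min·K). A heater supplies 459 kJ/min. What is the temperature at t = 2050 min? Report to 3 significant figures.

Lumped-capacitance energy balance: M c_p dT/dt = UA(T_amb − T) + Q̇.
dT/dt = (T_ss − T)/τ with T_ss = T_amb + Q̇/UA = 21.2 + 459/5.96 = 98.213 °C, τ = M c_p/UA = 1290·3.79/5.96 = 820.32 min.
Integrating: T(t) = T_ss + (T₀ − T_ss) e^(−t/τ).
T(2050) = 98.213 + (-21.113)·0.082165 = 96.479 °C.

96.5 °C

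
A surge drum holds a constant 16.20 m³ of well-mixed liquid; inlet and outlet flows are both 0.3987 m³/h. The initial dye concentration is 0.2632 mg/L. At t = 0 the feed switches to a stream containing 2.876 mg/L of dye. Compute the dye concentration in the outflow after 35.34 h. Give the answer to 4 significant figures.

1.781 mg/L

Mass balance on the solute (V constant): V dC/dt = Q(C_in − C).
So dC/dt = (C_in − C)/τ with τ = V/Q = 16.20/0.3987 = 40.6321 h.
Solution: C(t) = C_in + (C₀ − C_in) e^(−t/τ).
C(35.34) = 2.876 + (0.2632 − 2.876)·e^(−35.34/40.6321) = 2.876 + (-2.61280)·0.419054 = 1.78110 mg/L.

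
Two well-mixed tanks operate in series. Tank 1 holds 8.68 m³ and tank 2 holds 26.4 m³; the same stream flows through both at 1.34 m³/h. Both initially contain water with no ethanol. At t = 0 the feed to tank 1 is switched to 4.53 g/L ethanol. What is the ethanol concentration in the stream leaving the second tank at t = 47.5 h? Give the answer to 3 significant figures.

3.93 g/L

Each tank obeys Vᵢ dCᵢ/dt = Q(Cᵢ₋₁ − Cᵢ), so τᵢ = Vᵢ/Q.
τ₁ = 8.68/1.34 = 6.4776 h; τ₂ = 26.4/1.34 = 19.701 h.
Tank 1: C₁ = C_in(1 − e^(−t/τ₁)). Tank 2 (τ₁ ≠ τ₂): C₂ = C_in[1 − (τ₁ e^(−t/τ₁) − τ₂ e^(−t/τ₂))/(τ₁ − τ₂)].
At t = 47.5: e^(−t/τ₁) = 0.00065364, e^(−t/τ₂) = 0.089727.
C₂ = 4.53·[1 − (6.4776·0.00065364 − 19.701·0.089727)/(-13.224)] = 4.53·0.86664 = 3.9259 g/L.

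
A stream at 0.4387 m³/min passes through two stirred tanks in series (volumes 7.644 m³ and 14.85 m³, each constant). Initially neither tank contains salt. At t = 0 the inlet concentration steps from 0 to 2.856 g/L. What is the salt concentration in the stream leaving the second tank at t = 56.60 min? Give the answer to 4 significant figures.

Time constants: τᵢ = Vᵢ/Q for each well-mixed tank.
τ₁ = 7.644/0.4387 = 17.4242 min; τ₂ = 14.85/0.4387 = 33.8500 min.
Tank 1: C₁ = C_in(1 − e^(−t/τ₁)). Tank 2 (τ₁ ≠ τ₂): C₂ = C_in[1 − (τ₁ e^(−t/τ₁) − τ₂ e^(−t/τ₂))/(τ₁ − τ₂)].
At t = 56.60: e^(−t/τ₁) = 0.0388381, e^(−t/τ₂) = 0.187856.
C₂ = 2.856·[1 − (17.4242·0.0388381 − 33.8500·0.187856)/(-16.4258)] = 2.856·0.654069 = 1.86802 g/L.

1.868 g/L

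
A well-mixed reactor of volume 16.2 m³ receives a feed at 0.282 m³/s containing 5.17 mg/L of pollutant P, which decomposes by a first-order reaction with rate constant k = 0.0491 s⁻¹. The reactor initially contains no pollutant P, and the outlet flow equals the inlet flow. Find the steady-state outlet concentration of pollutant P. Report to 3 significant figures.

Species balance: V dC/dt = Q C_in − Q C − k V C.
At steady state: 0 = Q C_in − (Q + kV) C_ss, so C_ss = Q C_in/(Q + kV).
C_ss = 0.282·5.17/(0.282 + 0.0491·16.2) = 1.4579/1.0774 = 1.3532 mg/L.

1.35 mg/L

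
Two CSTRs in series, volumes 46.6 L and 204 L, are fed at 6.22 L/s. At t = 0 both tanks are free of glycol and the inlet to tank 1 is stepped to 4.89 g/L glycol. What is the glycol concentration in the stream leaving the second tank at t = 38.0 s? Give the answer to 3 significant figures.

Species balance on tank i: dCᵢ/dt = (Cᵢ₋₁ − Cᵢ)/τᵢ with τᵢ = Vᵢ/Q.
τ₁ = 46.6/6.22 = 7.4920 s; τ₂ = 204/6.22 = 32.797 s.
Solving the cascade with C₁(0)=C₂(0)=0 gives C₂(t) = C_in[1 − (τ₁ e^(−t/τ₁) − τ₂ e^(−t/τ₂))/(τ₁ − τ₂)].
At t = 38.0: e^(−t/τ₁) = 0.0062692, e^(−t/τ₂) = 0.31392.
C₂ = 4.89·[1 − (7.4920·0.0062692 − 32.797·0.31392)/(-25.305)] = 4.89·0.59500 = 2.9096 g/L.

2.91 g/L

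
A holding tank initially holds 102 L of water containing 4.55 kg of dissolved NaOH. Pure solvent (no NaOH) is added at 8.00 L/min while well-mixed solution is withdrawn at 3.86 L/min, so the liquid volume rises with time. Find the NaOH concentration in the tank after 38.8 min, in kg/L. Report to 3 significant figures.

Let m(t) be the amount of NaOH. Volume: V(t) = V₀ + (Q_in − Q_out) t = 102 + 4.1400 t; V(38.8) = 262.63 L.
Solute balance: dm/dt = 0 − Q_out C = −Q_out m/V(t).
Separate: dm/m = −Q_out dt/V(t) ⇒ ln(m/m₀) = −(Q_out/(Q_in−Q_out)) ln(V/V₀).
m = m₀ (V₀/V)^(Q_out/(Q_in−Q_out)) = 4.55 × (102/262.63)^(0.93237) = 1.8838 kg.
C = m/V = 1.8838/262.63 = 0.0071729 kg/L.

0.00717 kg/L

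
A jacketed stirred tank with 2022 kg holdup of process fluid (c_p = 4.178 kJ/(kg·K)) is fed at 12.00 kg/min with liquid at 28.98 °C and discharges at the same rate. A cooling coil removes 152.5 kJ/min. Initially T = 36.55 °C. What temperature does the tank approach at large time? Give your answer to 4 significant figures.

M c_p dT/dt = ṁ c_p (T_in − T) − Q̇.
At steady state dT/dt = 0 ⇒ T_ss = T_in − Q̇/(ṁ c_p) = 28.98 − 152.5/(12.00·4.178) = 25.9383 °C.

25.94 °C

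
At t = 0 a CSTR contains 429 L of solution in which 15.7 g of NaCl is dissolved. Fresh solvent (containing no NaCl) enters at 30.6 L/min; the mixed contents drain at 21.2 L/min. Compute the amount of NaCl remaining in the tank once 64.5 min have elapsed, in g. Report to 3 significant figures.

2.15 g

Total volume: dV/dt = Q_in − Q_out = 9.4000 L/min, so V(t) = 429 + 9.4000 t and V(64.5) = 1035.3 L.
Solute balance: dm/dt = 0 − Q_out C = −Q_out m/V(t).
Separate: dm/m = −Q_out dt/V(t) ⇒ ln(m/m₀) = −(Q_out/(Q_in−Q_out)) ln(V/V₀).
m = m₀ (V₀/V)^(Q_out/(Q_in−Q_out)) = 15.7 × (429/1035.3)^(2.2553) = 2.1528 g.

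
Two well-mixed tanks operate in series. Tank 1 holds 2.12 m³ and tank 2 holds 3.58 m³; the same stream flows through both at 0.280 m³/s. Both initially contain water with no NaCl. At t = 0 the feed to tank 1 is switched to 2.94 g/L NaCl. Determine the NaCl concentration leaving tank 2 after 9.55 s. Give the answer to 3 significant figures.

Time constants: τᵢ = Vᵢ/Q for each well-mixed tank.
τ₁ = 2.12/0.280 = 7.5714 s; τ₂ = 3.58/0.280 = 12.786 s.
Solving the cascade with C₁(0)=C₂(0)=0 gives C₂(t) = C_in[1 − (τ₁ e^(−t/τ₁) − τ₂ e^(−t/τ₂))/(τ₁ − τ₂)].
At t = 9.55: e^(−t/τ₁) = 0.28328, e^(−t/τ₂) = 0.47382.
C₂ = 2.94·[1 − (7.5714·0.28328 − 12.786·0.47382)/(-5.2143)] = 2.94·0.24950 = 0.73354 g/L.

0.734 g/L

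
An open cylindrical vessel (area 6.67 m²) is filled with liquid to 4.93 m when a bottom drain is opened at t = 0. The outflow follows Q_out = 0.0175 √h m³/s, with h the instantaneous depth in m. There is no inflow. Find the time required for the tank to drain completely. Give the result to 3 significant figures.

Mass balance (ρ constant): A dh/dt = −0.0175 √h.
Separate and integrate: 2(√h − √h₀) = −(0.0175/A) t.
Tank is empty when √h = 0: t_empty = 2A√h₀/0.0175.
t_empty = 2·6.67·√4.93/0.0175 = 13.340·2.2204/0.0175 = 1692.5 s.

1690 s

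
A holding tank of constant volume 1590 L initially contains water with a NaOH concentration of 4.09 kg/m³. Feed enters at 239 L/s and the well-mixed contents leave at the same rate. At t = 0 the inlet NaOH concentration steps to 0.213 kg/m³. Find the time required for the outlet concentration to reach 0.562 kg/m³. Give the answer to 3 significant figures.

Species balance on the tank: V dC/dt = Q(C_in − C), so τ = V/Q = 6.6527 s.
C(t) = C_in + (C₀ − C_in) e^(−t/τ). Set C = 0.562 and solve for t:
e^(−t/τ) = (C − C_in)/(C₀ − C_in) = (0.562 − 0.213)/(4.09 − 0.213) = 0.090018
t = −τ ln(…) = 6.6527 × 2.4077 = 16.018 s.

16.0 s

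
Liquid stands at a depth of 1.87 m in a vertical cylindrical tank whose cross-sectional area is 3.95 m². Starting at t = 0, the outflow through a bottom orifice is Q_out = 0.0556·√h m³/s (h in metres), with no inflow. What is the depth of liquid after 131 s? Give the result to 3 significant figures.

Volume balance on the tank: A dh/dt = −0.0556 √h.
This is separable: 2 d(√h)/dt = −0.0556/A, so √h = √h₀ − (0.0556/(2A)) t.
√h = √1.87 − 0.0556·131/(2·3.95) = 1.3675 − 0.92197 = 0.44550.
h = 0.44550² = 0.19847 m.

0.198 m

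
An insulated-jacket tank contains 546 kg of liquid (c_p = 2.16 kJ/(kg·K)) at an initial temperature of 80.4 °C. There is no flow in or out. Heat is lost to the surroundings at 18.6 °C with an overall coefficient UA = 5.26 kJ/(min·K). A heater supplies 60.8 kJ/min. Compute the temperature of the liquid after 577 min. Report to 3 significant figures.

34.0 °C

Lumped-capacitance energy balance: M c_p dT/dt = UA(T_amb − T) + Q̇.
dT/dt = (T_ss − T)/τ with T_ss = T_amb + Q̇/UA = 18.6 + 60.8/5.26 = 30.159 °C, τ = M c_p/UA = 546·2.16/5.26 = 224.21 min.
T approaches T_ss exponentially: T(t) = T_ss + (T₀ − T_ss) e^(−t/τ).
T(577) = 30.159 + (50.241)·0.076272 = 33.991 °C.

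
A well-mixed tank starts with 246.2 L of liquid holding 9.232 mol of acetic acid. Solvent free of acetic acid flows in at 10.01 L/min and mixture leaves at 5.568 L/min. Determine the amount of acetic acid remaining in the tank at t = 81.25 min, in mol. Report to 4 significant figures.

Total volume: dV/dt = Q_in − Q_out = 4.44200 L/min, so V(t) = 246.2 + 4.44200 t and V(81.25) = 607.112 L.
No acetic acid enters, so dm/dt = −Q_out · (m/V).
dm/m = −Q_out dt/(V₀ + 4.44200 t); integrating gives ln(m/m₀) = −(Q_out/(Q_in−Q_out)) ln(V/V₀).
m = m₀ (V₀/V)^(Q_out/(Q_in−Q_out)) = 9.232 × (246.2/607.112)^(1.25349) = 2.97818 mol.

2.978 mol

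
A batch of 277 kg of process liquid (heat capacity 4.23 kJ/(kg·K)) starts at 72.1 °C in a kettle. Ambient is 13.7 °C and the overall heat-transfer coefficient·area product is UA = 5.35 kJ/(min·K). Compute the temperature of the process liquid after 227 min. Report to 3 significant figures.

Heat balance on the well-mixed liquid: M c_p dT/dt = −UA(T − T_amb).
dT/dt = (T_ss − T)/τ with T_ss = T_amb = 13.700 °C, τ = M c_p/UA = 277·4.23/5.35 = 219.01 min.
T approaches T_ss exponentially: T(t) = T_ss + (T₀ − T_ss) e^(−t/τ).
T(227) = 13.700 + (58.400)·0.35470 = 34.415 °C.

34.4 °C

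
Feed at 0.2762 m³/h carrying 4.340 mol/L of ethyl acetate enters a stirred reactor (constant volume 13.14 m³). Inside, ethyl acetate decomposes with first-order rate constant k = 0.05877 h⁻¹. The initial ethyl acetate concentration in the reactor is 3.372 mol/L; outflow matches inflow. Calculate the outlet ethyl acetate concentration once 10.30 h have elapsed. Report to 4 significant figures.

2.123 mol/L

Species balance: V dC/dt = Q C_in − Q C − k V C.
dC/dt = (Q/V) C_in − (Q/V + k) C; effective rate a = Q/V + k = 0.0210198 + 0.05877 = 0.0797898 h⁻¹.
C_ss = Q C_in/(Q + kV) = 1.14333 mol/L; C(t) = C_ss + (C₀ − C_ss) e^(−a t).
C(10.30) = 1.14333 + (2.22867)·e^(−0.0797898·10.30) = 1.14333 + (2.22867)·0.439624 = 2.12311 mol/L.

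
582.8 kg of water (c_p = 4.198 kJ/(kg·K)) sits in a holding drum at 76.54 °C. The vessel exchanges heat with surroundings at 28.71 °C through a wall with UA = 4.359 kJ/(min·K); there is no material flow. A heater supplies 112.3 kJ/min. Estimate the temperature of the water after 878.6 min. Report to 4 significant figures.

59.09 °C

Lumped-capacitance energy balance: M c_p dT/dt = UA(T_amb − T) + Q̇.
dT/dt = (T_ss − T)/τ with T_ss = T_amb + Q̇/UA = 28.71 + 112.3/4.359 = 54.4728 °C, τ = M c_p/UA = 582.8·4.198/4.359 = 561.274 min.
This is linear first-order; T(t) = T_ss + (T₀ − T_ss) e^(−t/τ).
T(878.6) = 54.4728 + (22.0672)·0.209011 = 59.0851 °C.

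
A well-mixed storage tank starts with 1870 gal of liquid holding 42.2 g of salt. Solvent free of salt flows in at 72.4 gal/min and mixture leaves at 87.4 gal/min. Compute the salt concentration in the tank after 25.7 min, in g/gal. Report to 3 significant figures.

Let m(t) be the amount of salt. Volume: V(t) = V₀ + (Q_in − Q_out) t = 1870 − 15.000 t; V(25.7) = 1484.5 gal.
Solute balance: dm/dt = 0 − Q_out C = −Q_out m/V(t).
dm/m = −Q_out dt/(V₀ − 15.000 t); integrating gives ln(m/m₀) = −(Q_out/(Q_in−Q_out)) ln(V/V₀).
m = m₀ (V₀/V)^(Q_out/(Q_in−Q_out)) = 42.2 × (1870/1484.5)^(-5.8267) = 10.993 g.
C = m/V = 10.993/1484.5 = 0.0074053 g/gal.

0.00741 g/gal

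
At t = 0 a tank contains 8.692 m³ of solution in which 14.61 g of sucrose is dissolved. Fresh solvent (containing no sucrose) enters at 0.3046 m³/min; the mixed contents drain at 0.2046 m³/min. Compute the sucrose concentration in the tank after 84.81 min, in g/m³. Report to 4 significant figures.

Let m(t) be the amount of sucrose. Volume: V(t) = V₀ + (Q_in − Q_out) t = 8.692 + 0.100000 t; V(84.81) = 17.1730 m³.
Species balance (pure solvent in): dm/dt = −Q_out · m/V(t).
Separate: dm/m = −Q_out dt/V(t) ⇒ ln(m/m₀) = −(Q_out/(Q_in−Q_out)) ln(V/V₀).
m = m₀ (V₀/V)^(Q_out/(Q_in−Q_out)) = 14.61 × (8.692/17.1730)^(2.04600) = 3.62739 g.
C = m/V = 3.62739/17.1730 = 0.211226 g/m³.

0.2112 g/m³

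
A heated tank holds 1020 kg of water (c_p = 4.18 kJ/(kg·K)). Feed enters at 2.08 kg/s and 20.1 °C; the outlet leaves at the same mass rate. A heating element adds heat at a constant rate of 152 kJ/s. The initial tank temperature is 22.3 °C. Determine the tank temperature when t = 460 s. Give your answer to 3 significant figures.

Heat balance on the well-mixed liquid: M c_p dT/dt = ṁ c_p (T_in − T) + 152.
Rearrange: dT/dt = (T_ss − T)/τ with τ = M/ṁ = 490.38 s and T_ss = T_in + Q̇/(ṁ c_p) = 37.583 °C.
Integrating: T(t) = T_ss + (T₀ − T_ss) e^(−t/τ).
T(460) = 37.583 + (-15.283)·e^(−460/490.38) = 37.583 + (-15.283)·0.39139 = 31.601 °C.

31.6 °C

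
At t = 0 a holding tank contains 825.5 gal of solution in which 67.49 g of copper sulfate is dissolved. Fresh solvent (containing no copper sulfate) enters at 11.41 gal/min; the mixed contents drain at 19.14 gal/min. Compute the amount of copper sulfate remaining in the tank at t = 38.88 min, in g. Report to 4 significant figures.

Total volume: dV/dt = Q_in − Q_out = -7.73000 gal/min, so V(t) = 825.5 − 7.73000 t and V(38.88) = 524.958 gal.
Solute balance: dm/dt = 0 − Q_out C = −Q_out m/V(t).
Separate: dm/m = −Q_out dt/V(t) ⇒ ln(m/m₀) = −(Q_out/(Q_in−Q_out)) ln(V/V₀).
m = m₀ (V₀/V)^(Q_out/(Q_in−Q_out)) = 67.49 × (825.5/524.958)^(-2.47607) = 22.0020 g.

22.00 g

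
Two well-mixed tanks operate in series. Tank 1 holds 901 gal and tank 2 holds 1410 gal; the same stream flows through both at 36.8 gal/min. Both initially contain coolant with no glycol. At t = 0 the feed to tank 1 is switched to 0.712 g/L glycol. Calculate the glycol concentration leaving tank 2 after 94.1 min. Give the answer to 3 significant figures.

Species balance on tank i: dCᵢ/dt = (Cᵢ₋₁ − Cᵢ)/τᵢ with τᵢ = Vᵢ/Q.
τ₁ = 901/36.8 = 24.484 min; τ₂ = 1410/36.8 = 38.315 min.
Solving the cascade with C₁(0)=C₂(0)=0 gives C₂(t) = C_in[1 − (τ₁ e^(−t/τ₁) − τ₂ e^(−t/τ₂))/(τ₁ − τ₂)].
At t = 94.1: e^(−t/τ₁) = 0.021421, e^(−t/τ₂) = 0.085782.
C₂ = 0.712·[1 − (24.484·0.021421 − 38.315·0.085782)/(-13.832)] = 0.712·0.80029 = 0.56981 g/L.

0.570 g/L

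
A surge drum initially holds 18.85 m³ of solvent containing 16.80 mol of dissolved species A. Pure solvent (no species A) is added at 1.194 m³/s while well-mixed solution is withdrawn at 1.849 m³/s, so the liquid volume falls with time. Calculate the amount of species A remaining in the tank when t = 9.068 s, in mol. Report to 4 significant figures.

5.772 mol

Let m(t) be the amount of species A. Volume: V(t) = V₀ + (Q_in − Q_out) t = 18.85 − 0.655000 t; V(9.068) = 12.9105 m³.
Solute balance: dm/dt = 0 − Q_out C = −Q_out m/V(t).
dm/m = −Q_out dt/(V₀ − 0.655000 t); integrating gives ln(m/m₀) = −(Q_out/(Q_in−Q_out)) ln(V/V₀).
m = m₀ (V₀/V)^(Q_out/(Q_in−Q_out)) = 16.80 × (18.85/12.9105)^(-2.82290) = 5.77178 mol.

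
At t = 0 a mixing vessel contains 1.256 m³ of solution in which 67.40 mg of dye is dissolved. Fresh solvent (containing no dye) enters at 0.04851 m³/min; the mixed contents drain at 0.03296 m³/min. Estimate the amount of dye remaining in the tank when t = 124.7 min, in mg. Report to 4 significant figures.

9.315 mg

Let m(t) be the amount of dye. Volume: V(t) = V₀ + (Q_in − Q_out) t = 1.256 + 0.0155500 t; V(124.7) = 3.19508 m³.
Species balance (pure solvent in): dm/dt = −Q_out · m/V(t).
Separate: dm/m = −Q_out dt/V(t) ⇒ ln(m/m₀) = −(Q_out/(Q_in−Q_out)) ln(V/V₀).
m = m₀ (V₀/V)^(Q_out/(Q_in−Q_out)) = 67.40 × (1.256/3.19508)^(2.11961) = 9.31476 mg.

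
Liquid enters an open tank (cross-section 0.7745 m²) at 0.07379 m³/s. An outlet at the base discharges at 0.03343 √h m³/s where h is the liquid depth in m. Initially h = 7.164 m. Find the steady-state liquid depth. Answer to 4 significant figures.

Unsteady balance on liquid volume: A dh/dt = Q_in − 0.03343 √h. At steady state dh/dt = 0:
Q_in = 0.03343 √h_ss ⇒ √h_ss = 0.07379/0.03343 = 2.20730.
h_ss = 2.20730² = 4.87217 m. (Since h₀ = 7.164 m > h_ss, the level will fall toward this value.)

4.872 m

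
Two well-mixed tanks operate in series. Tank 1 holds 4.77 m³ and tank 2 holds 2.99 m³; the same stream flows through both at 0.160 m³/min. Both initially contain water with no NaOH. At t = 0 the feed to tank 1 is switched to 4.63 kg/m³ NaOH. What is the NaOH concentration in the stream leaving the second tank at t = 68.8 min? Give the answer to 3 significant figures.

Species balance on tank i: dCᵢ/dt = (Cᵢ₋₁ − Cᵢ)/τᵢ with τᵢ = Vᵢ/Q.
τ₁ = 4.77/0.160 = 29.812 min; τ₂ = 2.99/0.160 = 18.688 min.
Solving the cascade with C₁(0)=C₂(0)=0 gives C₂(t) = C_in[1 − (τ₁ e^(−t/τ₁) − τ₂ e^(−t/τ₂))/(τ₁ − τ₂)].
At t = 68.8: e^(−t/τ₁) = 0.099484, e^(−t/τ₂) = 0.025183.
C₂ = 4.63·[1 − (29.812·0.099484 − 18.688·0.025183)/(11.125)] = 4.63·0.77571 = 3.5915 kg/m³.

3.59 kg/m³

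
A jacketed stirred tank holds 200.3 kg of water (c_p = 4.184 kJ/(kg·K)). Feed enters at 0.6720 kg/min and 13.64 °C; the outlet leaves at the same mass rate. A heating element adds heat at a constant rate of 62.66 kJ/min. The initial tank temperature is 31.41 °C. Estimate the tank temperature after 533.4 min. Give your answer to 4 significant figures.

35.17 °C

Heat balance on the well-mixed liquid: M c_p dT/dt = ṁ c_p (T_in − T) + 62.66.
τ = M/ṁ = 298.065 min; T_ss = T_in + Q̇/(ṁ c_p) = 13.64 + 62.66/(0.6720·4.184) = 35.9259 °C.
Solution: T(t) = T_ss + (T₀ − T_ss) e^(−t/τ).
T(533.4) = 35.9259 + (-4.51586)·e^(−533.4/298.065) = 35.9259 + (-4.51586)·0.167037 = 35.1715 °C.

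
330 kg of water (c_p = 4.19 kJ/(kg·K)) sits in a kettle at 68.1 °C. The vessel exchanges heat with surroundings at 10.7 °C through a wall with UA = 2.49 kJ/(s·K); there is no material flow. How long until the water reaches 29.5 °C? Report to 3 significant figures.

Energy balance: M c_p dT/dt = −UA(T − T_amb).
τ = M c_p/UA = 555.30 s; T_ss = T_amb = 10.700 °C.
T(t) = T_ss + (T₀ − T_ss)e^(−t/τ); set T = 29.5:
t = −τ ln[(T − T_ss)/(T₀ − T_ss)] = −555.30 · ln(0.32753) = 619.82 s.

620 s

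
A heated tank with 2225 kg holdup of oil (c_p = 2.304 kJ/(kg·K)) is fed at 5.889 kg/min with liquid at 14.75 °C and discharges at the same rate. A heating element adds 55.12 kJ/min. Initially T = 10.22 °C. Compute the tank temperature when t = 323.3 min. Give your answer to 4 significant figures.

15.16 °C

M c_p dT/dt = ṁ c_p (T_in − T) + Q̇.
τ = M/ṁ = 377.823 min; T_ss = T_in + Q̇/(ṁ c_p) = 14.75 + 55.12/(5.889·2.304) = 18.8124 °C.
This is linear first-order; T(t) = T_ss + (T₀ − T_ss) e^(−t/τ).
T(323.3) = 18.8124 + (-8.59242)·e^(−323.3/377.823) = 18.8124 + (-8.59242)·0.424989 = 15.1607 °C.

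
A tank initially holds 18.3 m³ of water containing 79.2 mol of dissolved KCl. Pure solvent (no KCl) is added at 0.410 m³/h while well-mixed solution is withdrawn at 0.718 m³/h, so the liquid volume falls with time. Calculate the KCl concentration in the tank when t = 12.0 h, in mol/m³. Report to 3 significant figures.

Total volume: dV/dt = Q_in − Q_out = -0.30800 m³/h, so V(t) = 18.3 − 0.30800 t and V(12.0) = 14.604 m³.
Solute balance: dm/dt = 0 − Q_out C = −Q_out m/V(t).
Separate: dm/m = −Q_out dt/V(t) ⇒ ln(m/m₀) = −(Q_out/(Q_in−Q_out)) ln(V/V₀).
m = m₀ (V₀/V)^(Q_out/(Q_in−Q_out)) = 79.2 × (18.3/14.604)^(-2.3312) = 46.808 mol.
C = m/V = 46.808/14.604 = 3.2051 mol/m³.

3.21 mol/m³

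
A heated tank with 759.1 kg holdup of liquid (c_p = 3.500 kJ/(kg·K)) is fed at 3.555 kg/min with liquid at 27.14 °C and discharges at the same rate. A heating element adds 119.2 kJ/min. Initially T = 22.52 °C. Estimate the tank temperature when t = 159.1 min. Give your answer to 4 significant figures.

29.98 °C

M c_p dT/dt = ṁ c_p (T_in − T) + Q̇.
Rearrange: dT/dt = (T_ss − T)/τ with τ = M/ṁ = 213.530 min and T_ss = T_in + Q̇/(ṁ c_p) = 36.7201 °C.
T approaches T_ss exponentially: T(t) = T_ss + (T₀ − T_ss) e^(−t/τ).
T(159.1) = 36.7201 + (-14.2001)·e^(−159.1/213.530) = 36.7201 + (-14.2001)·0.474690 = 29.9794 °C.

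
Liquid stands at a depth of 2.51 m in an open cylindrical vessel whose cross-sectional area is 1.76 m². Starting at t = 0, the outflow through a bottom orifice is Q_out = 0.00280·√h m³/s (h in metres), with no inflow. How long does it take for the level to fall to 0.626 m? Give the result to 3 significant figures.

997 s

With no inflow, A dh/dt = −0.00280 √h.
This is separable: 2 d(√h)/dt = −0.00280/A, so √h = √h₀ − (0.00280/(2A)) t.
t = 2A(√h₀ − √h)/0.00280 = 2·1.76·(√2.51 − √0.626)/0.00280
  = 3.5200 × (1.5843 − 0.79120) / 0.00280 = 997.04 s.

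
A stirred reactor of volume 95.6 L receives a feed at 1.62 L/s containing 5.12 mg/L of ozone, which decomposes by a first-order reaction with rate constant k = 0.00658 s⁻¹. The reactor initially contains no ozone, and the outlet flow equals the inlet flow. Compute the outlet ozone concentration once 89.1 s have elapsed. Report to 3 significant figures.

3.23 mg/L

Species balance: V dC/dt = Q C_in − Q C − k V C.
This is linear with rate a = Q/V + k = 0.023526 s⁻¹.
C_ss = Q C_in/(Q + kV) = 3.6880 mg/L; C(t) = C_ss + (C₀ − C_ss) e^(−a t).
C(89.1) = 3.6880 + (-3.6880)·e^(−0.023526·89.1) = 3.6880 + (-3.6880)·0.12293 = 3.2346 mg/L.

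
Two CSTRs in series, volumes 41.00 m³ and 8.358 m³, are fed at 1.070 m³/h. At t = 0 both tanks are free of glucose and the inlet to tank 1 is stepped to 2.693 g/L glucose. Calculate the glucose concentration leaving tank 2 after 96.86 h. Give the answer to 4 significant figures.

Time constants: τᵢ = Vᵢ/Q for each well-mixed tank.
τ₁ = 41.00/1.070 = 38.3178 h; τ₂ = 8.358/1.070 = 7.81121 h.
Tank 1: C₁ = C_in(1 − e^(−t/τ₁)). Tank 2 (τ₁ ≠ τ₂): C₂ = C_in[1 − (τ₁ e^(−t/τ₁) − τ₂ e^(−t/τ₂))/(τ₁ − τ₂)].
At t = 96.86: e^(−t/τ₁) = 0.0798337, e^(−t/τ₂) = 4.11810e-06.
C₂ = 2.693·[1 − (38.3178·0.0798337 − 7.81121·4.11810e-06)/(30.5065)] = 2.693·0.899726 = 2.42296 g/L.

2.423 g/L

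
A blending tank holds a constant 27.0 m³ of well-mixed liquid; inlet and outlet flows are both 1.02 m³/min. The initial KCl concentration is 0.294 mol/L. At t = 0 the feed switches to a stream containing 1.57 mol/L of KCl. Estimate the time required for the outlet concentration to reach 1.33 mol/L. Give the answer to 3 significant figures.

Transient balance on the dissolved component: V dC/dt = Q(C_in − C), so τ = V/Q = 26.471 min.
C(t) = C_in + (C₀ − C_in) e^(−t/τ). Set C = 1.33 and solve for t:
e^(−t/τ) = (C − C_in)/(C₀ − C_in) = (1.33 − 1.57)/(0.294 − 1.57) = 0.18809
t = −τ ln(…) = 26.471 × 1.6708 = 44.228 min.

44.2 min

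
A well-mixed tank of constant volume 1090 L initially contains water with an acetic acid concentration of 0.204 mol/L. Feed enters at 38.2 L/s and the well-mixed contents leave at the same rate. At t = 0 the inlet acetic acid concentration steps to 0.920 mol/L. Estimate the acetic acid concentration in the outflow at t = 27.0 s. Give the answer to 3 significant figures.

Unsteady species balance (constant V, well mixed): V dC/dt = Q(C_in − C).
So dC/dt = (C_in − C)/τ with τ = V/Q = 1090/38.2 = 28.534 s.
C approaches C_in exponentially: C(t) = C_in + (C₀ − C_in) e^(−t/τ).
C(27.0) = 0.920 + (0.204 − 0.920)·e^(−27.0/28.534) = 0.920 + (-0.71600)·0.38820 = 0.64205 mol/L.

0.642 mol/L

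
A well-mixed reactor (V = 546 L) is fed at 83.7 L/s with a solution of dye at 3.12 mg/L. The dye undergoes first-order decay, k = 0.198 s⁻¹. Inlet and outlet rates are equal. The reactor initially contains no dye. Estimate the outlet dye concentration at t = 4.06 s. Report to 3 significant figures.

Accumulation = in − out − consumed: V dC/dt = Q C_in − Q C − k V C.
This is linear with rate a = Q/V + k = 0.35130 s⁻¹.
C_ss = Q C_in/(Q + kV) = 1.3615 mg/L; C(t) = C_ss + (C₀ − C_ss) e^(−a t).
C(4.06) = 1.3615 + (-1.3615)·e^(−0.35130·4.06) = 1.3615 + (-1.3615)·0.24020 = 1.0345 mg/L.

1.03 mg/L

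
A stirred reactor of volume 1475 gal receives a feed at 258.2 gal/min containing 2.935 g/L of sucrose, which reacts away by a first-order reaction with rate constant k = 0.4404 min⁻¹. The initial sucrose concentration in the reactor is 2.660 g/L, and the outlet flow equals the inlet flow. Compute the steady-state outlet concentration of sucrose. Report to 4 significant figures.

0.8348 g/L

V dC/dt = Q(C_in − C) − k V C.
Steady state (dC/dt = 0): C_ss = Q C_in/(Q + kV) = C_in/(1 + kV/Q).
C_ss = 258.2·2.935/(258.2 + 0.4404·1475) = 757.817/907.790 = 0.834793 g/L.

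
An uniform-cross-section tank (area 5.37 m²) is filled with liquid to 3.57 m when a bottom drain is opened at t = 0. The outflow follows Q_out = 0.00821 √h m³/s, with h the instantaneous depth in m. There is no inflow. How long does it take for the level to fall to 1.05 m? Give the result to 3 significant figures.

1130 s

With no inflow, A dh/dt = −0.00821 √h.
Separate and integrate: 2(√h − √h₀) = −(0.00821/A) t.
t = 2A(√h₀ − √h)/0.00821 = 2·5.37·(√3.57 − √1.05)/0.00821
  = 10.740 × (1.8894 − 1.0247) / 0.00821 = 1131.2 s.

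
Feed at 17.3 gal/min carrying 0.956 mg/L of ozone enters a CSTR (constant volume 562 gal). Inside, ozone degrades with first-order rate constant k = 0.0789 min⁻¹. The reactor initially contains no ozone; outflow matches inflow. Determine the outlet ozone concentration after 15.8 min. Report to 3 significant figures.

0.221 mg/L

Species balance: V dC/dt = Q C_in − Q C − k V C.
This is linear with rate a = Q/V + k = 0.10968 min⁻¹.
C_ss = Q C_in/(Q + kV) = 0.26830 mg/L; C(t) = C_ss + (C₀ − C_ss) e^(−a t).
C(15.8) = 0.26830 + (-0.26830)·e^(−0.10968·15.8) = 0.26830 + (-0.26830)·0.17676 = 0.22088 mg/L.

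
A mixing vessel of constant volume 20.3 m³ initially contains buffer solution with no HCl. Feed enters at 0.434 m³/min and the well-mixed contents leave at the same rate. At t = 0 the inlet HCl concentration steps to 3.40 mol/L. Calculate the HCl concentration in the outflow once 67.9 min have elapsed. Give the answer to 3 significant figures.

Accumulation = in − out for the solute gives V dC/dt = Q(C_in − C).
Time constant τ = V/Q = 20.3/0.434 = 46.774 min.
C approaches C_in exponentially: C(t) = C_in + (C₀ − C_in) e^(−t/τ).
C(67.9) = 3.40 + (0 − 3.40)·e^(−67.9/46.774) = 3.40 + (-3.4000)·0.23418 = 2.6038 mol/L.

2.60 mol/L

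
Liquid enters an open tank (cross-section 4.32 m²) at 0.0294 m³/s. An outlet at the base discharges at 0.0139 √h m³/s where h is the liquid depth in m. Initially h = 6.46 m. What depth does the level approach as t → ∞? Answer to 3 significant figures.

4.47 m

Level balance: A dh/dt = 0.0294 − 0.0139 √h. Setting dh/dt = 0:
Q_in = 0.0139 √h_ss ⇒ √h_ss = 0.0294/0.0139 = 2.1151.
h_ss = 2.1151² = 4.4737 m. (Since h₀ = 6.46 m > h_ss, the level will fall toward this value.)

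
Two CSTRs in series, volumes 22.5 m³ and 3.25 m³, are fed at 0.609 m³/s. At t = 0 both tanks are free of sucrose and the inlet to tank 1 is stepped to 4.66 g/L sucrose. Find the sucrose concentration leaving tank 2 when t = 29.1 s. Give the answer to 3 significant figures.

Each tank obeys Vᵢ dCᵢ/dt = Q(Cᵢ₋₁ − Cᵢ), so τᵢ = Vᵢ/Q.
τ₁ = 22.5/0.609 = 36.946 s; τ₂ = 3.25/0.609 = 5.3366 s.
Tank 1: C₁ = C_in(1 − e^(−t/τ₁)). Tank 2 (τ₁ ≠ τ₂): C₂ = C_in[1 − (τ₁ e^(−t/τ₁) − τ₂ e^(−t/τ₂))/(τ₁ − τ₂)].
At t = 29.1: e^(−t/τ₁) = 0.45492, e^(−t/τ₂) = 0.0042839.
C₂ = 4.66·[1 − (36.946·0.45492 − 5.3366·0.0042839)/(31.609)] = 4.66·0.46900 = 2.1855 g/L.

2.19 g/L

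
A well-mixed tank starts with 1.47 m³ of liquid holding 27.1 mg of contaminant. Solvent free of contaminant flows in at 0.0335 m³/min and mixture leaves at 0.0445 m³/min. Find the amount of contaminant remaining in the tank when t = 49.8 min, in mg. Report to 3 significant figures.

Let m(t) be the amount of contaminant. Volume: V(t) = V₀ + (Q_in − Q_out) t = 1.47 − 0.011000 t; V(49.8) = 0.92220 m³.
No contaminant enters, so dm/dt = −Q_out · (m/V).
dm/m = −Q_out dt/(V₀ − 0.011000 t); integrating gives ln(m/m₀) = −(Q_out/(Q_in−Q_out)) ln(V/V₀).
m = m₀ (V₀/V)^(Q_out/(Q_in−Q_out)) = 27.1 × (1.47/0.92220)^(-4.0455) = 4.1096 mg.

4.11 mg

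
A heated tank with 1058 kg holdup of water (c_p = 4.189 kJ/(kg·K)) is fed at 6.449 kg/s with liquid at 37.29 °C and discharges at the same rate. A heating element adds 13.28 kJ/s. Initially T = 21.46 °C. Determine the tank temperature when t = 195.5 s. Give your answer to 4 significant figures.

32.82 °C

Unsteady energy balance on the tank contents: M c_p dT/dt = ṁ c_p (T_in − T) + 13.28.
τ = M/ṁ = 164.056 s; T_ss = T_in + Q̇/(ṁ c_p) = 37.29 + 13.28/(6.449·4.189) = 37.7816 °C.
Solution: T(t) = T_ss + (T₀ − T_ss) e^(−t/τ).
T(195.5) = 37.7816 + (-16.3216)·e^(−195.5/164.056) = 37.7816 + (-16.3216)·0.303716 = 32.8245 °C.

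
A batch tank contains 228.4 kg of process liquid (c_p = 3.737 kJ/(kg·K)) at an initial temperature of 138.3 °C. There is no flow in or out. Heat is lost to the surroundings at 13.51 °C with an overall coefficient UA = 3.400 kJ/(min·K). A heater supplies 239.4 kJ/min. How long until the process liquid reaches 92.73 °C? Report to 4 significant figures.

M c_p dT/dt = −UA(T − T_amb) + Q̇.
τ = M c_p/UA = 251.038 min; T_ss = T_amb + Q̇/UA = 13.51 + 239.4/3.400 = 83.9218 °C.
T(t) = T_ss + (T₀ − T_ss)e^(−t/τ); set T = 92.73:
t = −τ ln[(T − T_ss)/(T₀ − T_ss)] = −251.038 · ln(0.161981) = 456.960 min.

457.0 min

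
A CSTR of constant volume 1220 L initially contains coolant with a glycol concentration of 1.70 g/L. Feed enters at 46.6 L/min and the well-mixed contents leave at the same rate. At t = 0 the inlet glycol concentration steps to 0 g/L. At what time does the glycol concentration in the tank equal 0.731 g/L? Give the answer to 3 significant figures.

22.1 min

Accumulation = in − out for the solute gives V dC/dt = Q(C_in − C), so τ = V/Q = 26.180 min.
C(t) = C_in + (C₀ − C_in) e^(−t/τ). Set C = 0.731 and solve for t:
e^(−t/τ) = (C − C_in)/(C₀ − C_in) = (0.731 − 0)/(1.70 − 0) = 0.43000
t = −τ ln(…) = 26.180 × 0.84397 = 22.095 min.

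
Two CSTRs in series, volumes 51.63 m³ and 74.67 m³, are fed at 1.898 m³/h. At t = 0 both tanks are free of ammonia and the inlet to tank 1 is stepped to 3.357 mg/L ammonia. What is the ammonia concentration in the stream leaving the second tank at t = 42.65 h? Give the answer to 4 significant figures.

Time constants: τᵢ = Vᵢ/Q for each well-mixed tank.
τ₁ = 51.63/1.898 = 27.2023 h; τ₂ = 74.67/1.898 = 39.3414 h.
Tank 1: C₁ = C_in(1 − e^(−t/τ₁)). Tank 2 (τ₁ ≠ τ₂): C₂ = C_in[1 − (τ₁ e^(−t/τ₁) − τ₂ e^(−t/τ₂))/(τ₁ − τ₂)].
At t = 42.65: e^(−t/τ₁) = 0.208486, e^(−t/τ₂) = 0.338206.
C₂ = 3.357·[1 − (27.2023·0.208486 − 39.3414·0.338206)/(-12.1391)] = 3.357·0.371107 = 1.24580 mg/L.

1.246 mg/L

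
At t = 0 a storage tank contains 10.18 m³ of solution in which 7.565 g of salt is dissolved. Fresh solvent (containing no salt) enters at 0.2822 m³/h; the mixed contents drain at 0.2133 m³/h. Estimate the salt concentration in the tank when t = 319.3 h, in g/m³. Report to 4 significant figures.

0.006666 g/m³

Let m(t) be the amount of salt. Volume: V(t) = V₀ + (Q_in − Q_out) t = 10.18 + 0.0689000 t; V(319.3) = 32.1798 m³.
No salt enters, so dm/dt = −Q_out · (m/V).
Separate: dm/m = −Q_out dt/V(t) ⇒ ln(m/m₀) = −(Q_out/(Q_in−Q_out)) ln(V/V₀).
m = m₀ (V₀/V)^(Q_out/(Q_in−Q_out)) = 7.565 × (10.18/32.1798)^(3.09579) = 0.214498 g.
C = m/V = 0.214498/32.1798 = 0.00666562 g/m³.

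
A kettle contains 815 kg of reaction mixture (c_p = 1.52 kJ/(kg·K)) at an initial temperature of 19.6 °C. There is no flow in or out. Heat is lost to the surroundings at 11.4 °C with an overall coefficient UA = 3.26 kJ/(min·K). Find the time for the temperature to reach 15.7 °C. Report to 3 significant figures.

M c_p dT/dt = −UA(T − T_amb).
τ = M c_p/UA = 380.00 min; T_ss = T_amb = 11.400 °C.
T(t) = T_ss + (T₀ − T_ss)e^(−t/τ); set T = 15.7:
t = −τ ln[(T − T_ss)/(T₀ − T_ss)] = −380.00 · ln(0.52439) = 245.30 min.

245 min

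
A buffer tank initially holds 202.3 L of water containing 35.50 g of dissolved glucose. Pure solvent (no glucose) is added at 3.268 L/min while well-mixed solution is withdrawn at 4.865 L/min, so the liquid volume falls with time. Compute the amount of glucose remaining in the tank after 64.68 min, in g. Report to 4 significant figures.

Total volume: dV/dt = Q_in − Q_out = -1.59700 L/min, so V(t) = 202.3 − 1.59700 t and V(64.68) = 99.0060 L.
Species balance (pure solvent in): dm/dt = −Q_out · m/V(t).
dm/m = −Q_out dt/(V₀ − 1.59700 t); integrating gives ln(m/m₀) = −(Q_out/(Q_in−Q_out)) ln(V/V₀).
m = m₀ (V₀/V)^(Q_out/(Q_in−Q_out)) = 35.50 × (202.3/99.0060)^(-3.04634) = 4.02574 g.

4.026 g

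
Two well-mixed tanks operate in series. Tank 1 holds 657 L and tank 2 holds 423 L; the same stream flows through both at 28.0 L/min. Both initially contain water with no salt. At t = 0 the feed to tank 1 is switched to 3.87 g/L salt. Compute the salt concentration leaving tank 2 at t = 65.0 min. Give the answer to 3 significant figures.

3.28 g/L

Time constants: τᵢ = Vᵢ/Q for each well-mixed tank.
τ₁ = 657/28.0 = 23.464 min; τ₂ = 423/28.0 = 15.107 min.
Solving the cascade with C₁(0)=C₂(0)=0 gives C₂(t) = C_in[1 − (τ₁ e^(−t/τ₁) − τ₂ e^(−t/τ₂))/(τ₁ − τ₂)].
At t = 65.0: e^(−t/τ₁) = 0.062652, e^(−t/τ₂) = 0.013533.
C₂ = 3.87·[1 − (23.464·0.062652 − 15.107·0.013533)/(8.3571)] = 3.87·0.84856 = 3.2839 g/L.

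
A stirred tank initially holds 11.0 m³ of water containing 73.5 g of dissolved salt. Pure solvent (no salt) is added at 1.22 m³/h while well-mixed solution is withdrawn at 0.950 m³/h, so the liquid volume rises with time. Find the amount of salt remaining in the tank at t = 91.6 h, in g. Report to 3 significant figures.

1.16 g

Total volume: dV/dt = Q_in − Q_out = 0.27000 m³/h, so V(t) = 11.0 + 0.27000 t and V(91.6) = 35.732 m³.
Species balance (pure solvent in): dm/dt = −Q_out · m/V(t).
Separate: dm/m = −Q_out dt/V(t) ⇒ ln(m/m₀) = −(Q_out/(Q_in−Q_out)) ln(V/V₀).
m = m₀ (V₀/V)^(Q_out/(Q_in−Q_out)) = 73.5 × (11.0/35.732)^(3.5185) = 1.1641 g.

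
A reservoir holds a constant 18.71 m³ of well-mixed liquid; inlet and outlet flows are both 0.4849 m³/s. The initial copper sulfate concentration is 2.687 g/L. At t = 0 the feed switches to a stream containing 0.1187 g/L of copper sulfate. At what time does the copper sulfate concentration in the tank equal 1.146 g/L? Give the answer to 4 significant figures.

35.36 s

Species balance: V dC/dt = Q(C_in − C) ⇒ τ = V/Q = 38.5853 s.
C(t) = C_in + (C₀ − C_in) e^(−t/τ). Set C = 1.146 and solve for t:
e^(−t/τ) = (C − C_in)/(C₀ − C_in) = (1.146 − 0.1187)/(2.687 − 0.1187) = 0.399992
t = −τ ln(…) = 38.5853 × 0.916310 = 35.3561 s.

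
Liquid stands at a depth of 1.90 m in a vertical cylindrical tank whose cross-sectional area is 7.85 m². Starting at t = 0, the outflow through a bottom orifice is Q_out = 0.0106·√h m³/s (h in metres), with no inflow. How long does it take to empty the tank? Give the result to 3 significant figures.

A dh/dt = −Q_out = −0.0106 √h.
Separate and integrate: 2(√h − √h₀) = −(0.0106/A) t.
Tank is empty when √h = 0: t_empty = 2A√h₀/0.0106.
t_empty = 2·7.85·√1.90/0.0106 = 15.700·1.3784/0.0106 = 2041.6 s.

2040 s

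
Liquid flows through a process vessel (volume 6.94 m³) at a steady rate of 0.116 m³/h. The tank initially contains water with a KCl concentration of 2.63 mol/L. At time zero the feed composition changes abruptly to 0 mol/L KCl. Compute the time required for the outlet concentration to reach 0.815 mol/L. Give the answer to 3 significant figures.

Species balance: V dC/dt = Q(C_in − C) ⇒ τ = V/Q = 59.828 h.
C(t) = C_in + (C₀ − C_in) e^(−t/τ). Set C = 0.815 and solve for t:
e^(−t/τ) = (C − C_in)/(C₀ − C_in) = (0.815 − 0)/(2.63 − 0) = 0.30989
t = −τ ln(…) = 59.828 × 1.1716 = 70.091 h.

70.1 h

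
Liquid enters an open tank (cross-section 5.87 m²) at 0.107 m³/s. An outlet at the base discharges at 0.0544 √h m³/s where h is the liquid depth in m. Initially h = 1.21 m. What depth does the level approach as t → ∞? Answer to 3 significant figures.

3.87 m

A dh/dt = Q_in − 0.0544 √h. Steady state requires inflow = outflow:
Q_in = 0.0544 √h_ss ⇒ √h_ss = 0.107/0.0544 = 1.9669.
h_ss = 1.9669² = 3.8687 m. (Since h₀ = 1.21 m < h_ss, the level will rise toward this value.)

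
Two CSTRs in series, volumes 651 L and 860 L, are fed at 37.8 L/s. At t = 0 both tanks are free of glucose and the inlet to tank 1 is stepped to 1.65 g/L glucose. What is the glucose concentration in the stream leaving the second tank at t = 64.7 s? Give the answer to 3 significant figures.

Species balance on tank i: dCᵢ/dt = (Cᵢ₋₁ − Cᵢ)/τᵢ with τᵢ = Vᵢ/Q.
τ₁ = 651/37.8 = 17.222 s; τ₂ = 860/37.8 = 22.751 s.
Solving the cascade with C₁(0)=C₂(0)=0 gives C₂(t) = C_in[1 − (τ₁ e^(−t/τ₁) − τ₂ e^(−t/τ₂))/(τ₁ − τ₂)].
At t = 64.7: e^(−t/τ₁) = 0.023359, e^(−t/τ₂) = 0.058205.
C₂ = 1.65·[1 − (17.222·0.023359 − 22.751·0.058205)/(-5.5291)] = 1.65·0.83326 = 1.3749 g/L.

1.37 g/L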